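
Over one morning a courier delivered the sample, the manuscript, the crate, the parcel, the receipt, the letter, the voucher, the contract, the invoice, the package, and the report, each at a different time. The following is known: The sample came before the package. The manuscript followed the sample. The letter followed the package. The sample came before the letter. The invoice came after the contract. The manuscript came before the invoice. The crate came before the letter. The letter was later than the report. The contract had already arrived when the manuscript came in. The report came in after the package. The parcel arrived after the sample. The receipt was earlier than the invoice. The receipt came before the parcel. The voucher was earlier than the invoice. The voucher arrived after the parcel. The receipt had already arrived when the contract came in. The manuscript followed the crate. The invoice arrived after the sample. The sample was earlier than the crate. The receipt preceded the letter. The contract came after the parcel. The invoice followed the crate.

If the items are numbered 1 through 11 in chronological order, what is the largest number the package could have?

9

The package must come before the letter and the report — 2 items forced after it.
Everything else can be placed before the package in some valid order, so the package can sit as late as position 11 − 2 = 9.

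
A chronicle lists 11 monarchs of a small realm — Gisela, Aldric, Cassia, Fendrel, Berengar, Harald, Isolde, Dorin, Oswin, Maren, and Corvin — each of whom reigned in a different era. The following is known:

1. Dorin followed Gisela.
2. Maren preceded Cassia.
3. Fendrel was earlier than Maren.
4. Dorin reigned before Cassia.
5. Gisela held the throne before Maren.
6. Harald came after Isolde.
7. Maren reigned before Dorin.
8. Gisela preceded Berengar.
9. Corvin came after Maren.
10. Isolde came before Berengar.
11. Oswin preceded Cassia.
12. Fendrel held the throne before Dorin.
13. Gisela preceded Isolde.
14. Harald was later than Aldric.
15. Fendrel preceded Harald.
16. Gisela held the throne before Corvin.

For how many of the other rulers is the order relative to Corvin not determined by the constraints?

7

Forced before Corvin: Fendrel, Gisela, and Maren.
That leaves Aldric, Berengar, Cassia, Dorin, Harald, Isolde, and Oswin with no forced order relative to Corvin — 7.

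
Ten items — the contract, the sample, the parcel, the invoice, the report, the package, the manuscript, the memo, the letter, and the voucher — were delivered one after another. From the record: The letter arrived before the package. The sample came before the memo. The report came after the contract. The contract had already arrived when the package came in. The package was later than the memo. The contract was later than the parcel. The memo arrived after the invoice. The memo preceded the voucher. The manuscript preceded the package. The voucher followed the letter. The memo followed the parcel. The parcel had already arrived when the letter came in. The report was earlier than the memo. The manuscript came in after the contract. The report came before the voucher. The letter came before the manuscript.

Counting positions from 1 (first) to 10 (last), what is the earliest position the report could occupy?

The contract and the parcel must both come before the report — 2 forced predecessors.
Nothing else is forced ahead of the report, so its earliest slot is position 2 + 1 = 3.

3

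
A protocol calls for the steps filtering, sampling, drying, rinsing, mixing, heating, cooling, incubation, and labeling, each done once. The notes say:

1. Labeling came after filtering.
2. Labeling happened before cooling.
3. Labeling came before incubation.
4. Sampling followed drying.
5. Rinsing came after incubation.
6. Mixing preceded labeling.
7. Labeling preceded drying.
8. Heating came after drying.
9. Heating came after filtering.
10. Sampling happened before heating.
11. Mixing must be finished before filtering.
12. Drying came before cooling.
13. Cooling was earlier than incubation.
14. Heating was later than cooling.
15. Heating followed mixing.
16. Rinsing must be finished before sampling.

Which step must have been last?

heating

Every other step has a chain of constraints placing it before heating, so heating is last.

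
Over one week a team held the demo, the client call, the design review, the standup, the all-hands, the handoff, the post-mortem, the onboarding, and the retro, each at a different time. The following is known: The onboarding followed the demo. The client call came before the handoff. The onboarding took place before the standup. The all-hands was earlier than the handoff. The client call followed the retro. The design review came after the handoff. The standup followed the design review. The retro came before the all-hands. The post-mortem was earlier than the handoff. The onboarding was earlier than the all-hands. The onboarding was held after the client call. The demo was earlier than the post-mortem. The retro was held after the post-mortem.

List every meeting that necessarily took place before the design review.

Directly stated before the design review: the handoff.
The all-hands reaches the design review via the all-hands → the handoff → the design review.
The client call reaches the design review via the client call → the handoff → the design review.
The demo reaches the design review via the demo → the post-mortem → the handoff → the design review.
Likewise the onboarding, the post-mortem, and the retro each reach the design review by chaining the stated constraints.
No chain forces the standup ahead of the design review.

the all-hands, the client call, the demo, the handoff, the onboarding, the post-mortem, the retro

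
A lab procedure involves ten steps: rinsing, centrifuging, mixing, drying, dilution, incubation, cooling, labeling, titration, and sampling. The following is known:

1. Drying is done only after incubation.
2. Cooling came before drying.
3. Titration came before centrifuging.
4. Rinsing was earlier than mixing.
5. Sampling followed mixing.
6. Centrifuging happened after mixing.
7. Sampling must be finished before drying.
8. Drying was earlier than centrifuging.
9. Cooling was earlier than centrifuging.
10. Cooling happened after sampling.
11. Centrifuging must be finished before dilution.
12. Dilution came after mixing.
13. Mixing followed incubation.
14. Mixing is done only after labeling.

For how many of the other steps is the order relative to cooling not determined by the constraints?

1

Forced before cooling: incubation, labeling, mixing, rinsing, and sampling; forced after cooling: centrifuging, dilution, and drying.
That leaves titration with no forced order relative to cooling — 1.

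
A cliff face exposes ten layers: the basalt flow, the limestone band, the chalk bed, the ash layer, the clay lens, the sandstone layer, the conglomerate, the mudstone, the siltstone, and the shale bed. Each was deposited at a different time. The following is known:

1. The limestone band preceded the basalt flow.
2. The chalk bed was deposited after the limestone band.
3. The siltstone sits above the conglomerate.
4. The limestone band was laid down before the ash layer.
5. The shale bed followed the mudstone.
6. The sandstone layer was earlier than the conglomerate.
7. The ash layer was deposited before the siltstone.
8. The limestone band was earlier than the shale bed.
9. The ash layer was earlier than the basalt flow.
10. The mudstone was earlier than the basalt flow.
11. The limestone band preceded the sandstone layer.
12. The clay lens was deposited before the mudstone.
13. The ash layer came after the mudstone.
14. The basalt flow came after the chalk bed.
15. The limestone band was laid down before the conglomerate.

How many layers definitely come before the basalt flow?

5

Directly stated before the basalt flow: the ash layer, the chalk bed, the limestone band, and the mudstone.
The clay lens reaches the basalt flow via the clay lens → the mudstone → the basalt flow.
No chain forces the conglomerate (or any of the others) ahead of the basalt flow.
That's the ash layer, the chalk bed, the clay lens, the limestone band, and the mudstone — 5 in all.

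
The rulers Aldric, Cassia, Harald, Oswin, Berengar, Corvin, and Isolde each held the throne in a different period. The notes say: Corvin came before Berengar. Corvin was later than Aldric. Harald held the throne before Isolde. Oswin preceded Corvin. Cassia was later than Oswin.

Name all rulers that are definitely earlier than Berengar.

Aldric, Corvin, Oswin

Directly stated before Berengar: Corvin.
Aldric reaches Berengar via Aldric → Corvin → Berengar.
Oswin reaches Berengar via Oswin → Corvin → Berengar.
No chain forces Cassia (or any of the others) ahead of Berengar.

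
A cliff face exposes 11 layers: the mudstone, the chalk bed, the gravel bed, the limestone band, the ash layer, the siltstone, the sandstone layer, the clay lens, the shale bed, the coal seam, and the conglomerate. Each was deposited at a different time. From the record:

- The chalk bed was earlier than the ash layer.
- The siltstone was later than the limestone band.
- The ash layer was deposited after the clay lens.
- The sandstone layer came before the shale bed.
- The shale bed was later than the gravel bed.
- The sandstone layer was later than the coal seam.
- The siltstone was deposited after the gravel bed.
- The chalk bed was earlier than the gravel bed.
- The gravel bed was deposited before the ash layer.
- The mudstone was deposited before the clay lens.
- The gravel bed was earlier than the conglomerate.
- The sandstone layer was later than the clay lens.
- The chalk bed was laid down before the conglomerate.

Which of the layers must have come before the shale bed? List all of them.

Directly stated before the shale bed: the gravel bed and the sandstone layer.
The chalk bed reaches the shale bed via the chalk bed → the gravel bed → the shale bed.
The clay lens reaches the shale bed via the clay lens → the sandstone layer → the shale bed.
The coal seam reaches the shale bed via the coal seam → the sandstone layer → the shale bed.
Likewise the mudstone reaches the shale bed by chaining the stated constraints.
No chain forces the siltstone (or any of the others) ahead of the shale bed.

the chalk bed, the clay lens, the coal seam, the gravel bed, the mudstone, the sandstone layer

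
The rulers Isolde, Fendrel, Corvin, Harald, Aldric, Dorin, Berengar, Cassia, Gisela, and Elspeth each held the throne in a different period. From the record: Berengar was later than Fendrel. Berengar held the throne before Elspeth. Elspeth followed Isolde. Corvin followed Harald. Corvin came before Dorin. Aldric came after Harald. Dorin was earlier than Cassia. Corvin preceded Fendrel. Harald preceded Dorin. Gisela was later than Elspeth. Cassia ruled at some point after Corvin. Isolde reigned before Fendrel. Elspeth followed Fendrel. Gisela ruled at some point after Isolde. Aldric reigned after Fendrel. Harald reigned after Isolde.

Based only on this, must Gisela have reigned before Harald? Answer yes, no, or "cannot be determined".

no

Tracing the constraints gives Harald → Corvin → Fendrel → Elspeth → Gisela, so Harald must come before Gisela.
That means Gisela cannot be before Harald.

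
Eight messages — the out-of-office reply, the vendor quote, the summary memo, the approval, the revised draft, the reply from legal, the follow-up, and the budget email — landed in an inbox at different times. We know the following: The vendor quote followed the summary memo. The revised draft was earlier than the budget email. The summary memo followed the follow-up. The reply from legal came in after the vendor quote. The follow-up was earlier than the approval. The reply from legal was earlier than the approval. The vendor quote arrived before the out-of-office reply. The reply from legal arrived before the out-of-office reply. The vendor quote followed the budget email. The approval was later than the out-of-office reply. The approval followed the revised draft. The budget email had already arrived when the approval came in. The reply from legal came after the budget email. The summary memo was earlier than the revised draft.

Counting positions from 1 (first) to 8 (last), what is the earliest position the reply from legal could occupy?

The budget email, the follow-up, the revised draft, the summary memo, and the vendor quote must all come before the reply from legal — 5 forced predecessors.
Nothing else is forced ahead of the reply from legal, so its earliest slot is position 5 + 1 = 6.

6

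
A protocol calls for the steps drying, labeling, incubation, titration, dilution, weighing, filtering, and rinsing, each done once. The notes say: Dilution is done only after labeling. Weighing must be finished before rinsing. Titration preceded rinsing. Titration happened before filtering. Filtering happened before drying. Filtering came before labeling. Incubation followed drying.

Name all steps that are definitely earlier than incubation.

drying, filtering, titration

Directly stated before incubation: drying.
Filtering reaches incubation via filtering → drying → incubation.
Titration reaches incubation via titration → filtering → drying → incubation.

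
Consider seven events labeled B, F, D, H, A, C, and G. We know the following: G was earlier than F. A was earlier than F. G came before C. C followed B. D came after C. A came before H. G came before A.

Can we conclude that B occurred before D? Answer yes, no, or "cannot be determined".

Chain the constraints: B → C → D. Each link is directly stated, so B comes before D.

yes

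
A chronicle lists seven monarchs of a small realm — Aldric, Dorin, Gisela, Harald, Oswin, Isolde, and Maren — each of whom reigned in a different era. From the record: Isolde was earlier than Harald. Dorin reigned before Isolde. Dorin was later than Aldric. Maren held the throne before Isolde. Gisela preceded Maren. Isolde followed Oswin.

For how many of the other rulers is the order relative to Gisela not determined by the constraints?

Forced after Gisela: Harald, Isolde, and Maren.
That leaves Aldric, Dorin, and Oswin with no forced order relative to Gisela — 3.

3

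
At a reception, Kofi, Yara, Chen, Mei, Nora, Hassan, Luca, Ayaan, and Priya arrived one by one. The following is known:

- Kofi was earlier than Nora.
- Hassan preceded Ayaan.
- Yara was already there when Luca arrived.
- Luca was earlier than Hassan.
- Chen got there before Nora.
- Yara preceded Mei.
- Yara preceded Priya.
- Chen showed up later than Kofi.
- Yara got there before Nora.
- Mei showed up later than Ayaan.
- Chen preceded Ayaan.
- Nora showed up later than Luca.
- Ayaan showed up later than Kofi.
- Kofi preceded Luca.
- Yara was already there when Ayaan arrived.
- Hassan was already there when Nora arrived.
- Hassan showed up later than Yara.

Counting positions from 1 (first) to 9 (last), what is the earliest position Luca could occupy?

3

Kofi and Yara must both come before Luca — 2 forced predecessors.
Nothing else is forced ahead of Luca, so their earliest slot is position 2 + 1 = 3.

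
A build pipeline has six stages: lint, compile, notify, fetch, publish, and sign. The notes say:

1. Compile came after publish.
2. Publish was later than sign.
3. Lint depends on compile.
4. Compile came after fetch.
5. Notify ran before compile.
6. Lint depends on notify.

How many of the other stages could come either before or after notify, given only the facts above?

Forced after notify: compile and lint.
That leaves fetch, publish, and sign with no forced order relative to notify — 3.

3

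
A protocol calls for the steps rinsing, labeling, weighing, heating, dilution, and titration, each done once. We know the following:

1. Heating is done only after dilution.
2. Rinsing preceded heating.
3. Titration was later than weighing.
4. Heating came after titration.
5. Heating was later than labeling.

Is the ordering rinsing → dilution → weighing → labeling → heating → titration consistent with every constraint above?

The constraints require titration before heating, but in the proposed sequence heating appears ahead of titration. That one violation is enough.

no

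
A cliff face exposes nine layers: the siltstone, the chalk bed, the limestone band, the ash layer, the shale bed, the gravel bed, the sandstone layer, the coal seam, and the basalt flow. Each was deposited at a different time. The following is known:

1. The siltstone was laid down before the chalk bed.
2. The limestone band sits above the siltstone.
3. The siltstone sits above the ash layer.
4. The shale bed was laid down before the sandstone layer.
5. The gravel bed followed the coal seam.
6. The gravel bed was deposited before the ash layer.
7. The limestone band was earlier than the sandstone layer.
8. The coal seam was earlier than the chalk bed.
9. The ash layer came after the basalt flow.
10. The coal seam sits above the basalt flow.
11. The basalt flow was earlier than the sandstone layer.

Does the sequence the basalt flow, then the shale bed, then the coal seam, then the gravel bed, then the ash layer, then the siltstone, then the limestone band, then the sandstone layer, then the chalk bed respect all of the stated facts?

Check each stated constraint against the proposed order — e.g. the coal seam is ahead of the chalk bed; the basalt flow is ahead of the sandstone layer. Every pair is in the required order; nothing is violated.

yes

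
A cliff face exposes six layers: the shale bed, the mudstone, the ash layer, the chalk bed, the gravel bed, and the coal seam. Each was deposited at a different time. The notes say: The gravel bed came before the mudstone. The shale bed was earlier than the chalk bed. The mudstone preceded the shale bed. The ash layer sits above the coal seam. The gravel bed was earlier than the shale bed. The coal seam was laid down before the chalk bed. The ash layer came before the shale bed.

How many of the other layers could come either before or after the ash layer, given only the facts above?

2

Forced before the ash layer: the coal seam; forced after the ash layer: the chalk bed and the shale bed.
That leaves the gravel bed and the mudstone with no forced order relative to the ash layer — 2.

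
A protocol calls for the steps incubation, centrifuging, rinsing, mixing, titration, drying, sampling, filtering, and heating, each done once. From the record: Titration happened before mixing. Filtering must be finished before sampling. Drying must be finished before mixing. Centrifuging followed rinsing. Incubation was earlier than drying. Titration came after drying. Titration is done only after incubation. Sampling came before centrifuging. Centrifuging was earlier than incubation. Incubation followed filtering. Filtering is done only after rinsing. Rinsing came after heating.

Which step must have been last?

mixing

Every other step has a chain of constraints placing it before mixing, so mixing is last.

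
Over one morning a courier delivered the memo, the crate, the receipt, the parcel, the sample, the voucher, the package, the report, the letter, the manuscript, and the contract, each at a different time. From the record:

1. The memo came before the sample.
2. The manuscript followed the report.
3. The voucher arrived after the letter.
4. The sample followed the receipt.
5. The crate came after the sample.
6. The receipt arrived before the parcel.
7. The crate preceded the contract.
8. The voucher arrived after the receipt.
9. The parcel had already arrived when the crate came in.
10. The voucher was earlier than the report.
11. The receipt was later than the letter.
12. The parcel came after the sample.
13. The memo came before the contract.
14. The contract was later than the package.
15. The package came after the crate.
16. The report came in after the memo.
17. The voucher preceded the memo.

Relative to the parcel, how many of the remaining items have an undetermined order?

2

Forced before the parcel: the letter, the memo, the receipt, the sample, and the voucher; forced after the parcel: the contract, the crate, and the package.
That leaves the manuscript and the report with no forced order relative to the parcel — 2.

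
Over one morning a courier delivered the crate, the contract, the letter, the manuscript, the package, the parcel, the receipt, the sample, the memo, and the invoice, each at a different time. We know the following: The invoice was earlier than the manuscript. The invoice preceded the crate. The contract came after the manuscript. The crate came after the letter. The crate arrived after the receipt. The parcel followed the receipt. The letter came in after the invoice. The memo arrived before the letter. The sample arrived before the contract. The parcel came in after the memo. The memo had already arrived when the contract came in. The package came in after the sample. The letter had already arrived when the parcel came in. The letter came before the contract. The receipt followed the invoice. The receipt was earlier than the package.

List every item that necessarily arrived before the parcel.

the invoice, the letter, the memo, the receipt

Directly stated before the parcel: the letter, the memo, and the receipt.
The invoice reaches the parcel via the invoice → the letter → the parcel.
No chain forces the manuscript (or any of the others) ahead of the parcel.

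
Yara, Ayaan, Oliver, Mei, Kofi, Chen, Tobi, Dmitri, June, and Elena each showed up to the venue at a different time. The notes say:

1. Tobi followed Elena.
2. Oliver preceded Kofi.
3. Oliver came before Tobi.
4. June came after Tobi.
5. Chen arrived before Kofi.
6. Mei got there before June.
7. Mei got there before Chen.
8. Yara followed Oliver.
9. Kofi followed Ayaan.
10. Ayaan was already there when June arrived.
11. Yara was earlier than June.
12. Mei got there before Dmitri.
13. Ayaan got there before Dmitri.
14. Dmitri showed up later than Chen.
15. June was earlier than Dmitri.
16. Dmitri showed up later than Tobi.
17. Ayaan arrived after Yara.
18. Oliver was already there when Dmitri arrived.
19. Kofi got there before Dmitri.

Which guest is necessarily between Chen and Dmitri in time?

Tracing the constraints gives Chen → Kofi → Dmitri, so Kofi sits after Chen and before Dmitri.
No other guest is forced both after Chen and before Dmitri.

Kofi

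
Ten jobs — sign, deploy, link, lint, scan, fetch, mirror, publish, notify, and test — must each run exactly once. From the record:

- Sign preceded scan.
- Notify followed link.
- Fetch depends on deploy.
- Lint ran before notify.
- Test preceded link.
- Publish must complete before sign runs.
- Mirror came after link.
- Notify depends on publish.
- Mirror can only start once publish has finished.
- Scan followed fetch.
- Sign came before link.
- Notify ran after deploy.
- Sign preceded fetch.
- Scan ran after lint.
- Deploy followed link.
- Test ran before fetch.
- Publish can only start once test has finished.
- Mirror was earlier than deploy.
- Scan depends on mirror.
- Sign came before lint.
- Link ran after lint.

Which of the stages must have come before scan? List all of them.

deploy, fetch, link, lint, mirror, publish, sign, test

Directly stated before scan: fetch, lint, mirror, and sign.
Deploy reaches scan via deploy → fetch → scan.
Link reaches scan via link → mirror → scan.
Publish reaches scan via publish → mirror → scan.
Likewise test reaches scan by chaining the stated constraints.
No chain forces notify ahead of scan.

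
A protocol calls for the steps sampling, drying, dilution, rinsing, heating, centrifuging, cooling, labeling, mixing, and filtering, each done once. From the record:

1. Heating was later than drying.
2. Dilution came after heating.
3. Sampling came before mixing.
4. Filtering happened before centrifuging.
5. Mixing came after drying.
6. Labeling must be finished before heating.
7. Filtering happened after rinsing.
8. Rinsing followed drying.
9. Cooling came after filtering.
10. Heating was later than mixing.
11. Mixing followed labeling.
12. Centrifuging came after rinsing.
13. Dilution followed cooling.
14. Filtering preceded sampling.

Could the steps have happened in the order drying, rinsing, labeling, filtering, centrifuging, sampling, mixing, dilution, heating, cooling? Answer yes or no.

The constraints require cooling before dilution, but in the proposed sequence dilution appears ahead of cooling. That one violation is enough.

no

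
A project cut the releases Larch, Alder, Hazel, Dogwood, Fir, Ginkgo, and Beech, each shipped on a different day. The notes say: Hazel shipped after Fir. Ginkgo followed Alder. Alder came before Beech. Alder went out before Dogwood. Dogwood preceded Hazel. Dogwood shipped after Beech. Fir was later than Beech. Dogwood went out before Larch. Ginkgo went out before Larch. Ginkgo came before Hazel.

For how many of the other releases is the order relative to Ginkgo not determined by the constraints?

Forced before Ginkgo: Alder; forced after Ginkgo: Hazel and Larch.
That leaves Beech, Dogwood, and Fir with no forced order relative to Ginkgo — 3.

3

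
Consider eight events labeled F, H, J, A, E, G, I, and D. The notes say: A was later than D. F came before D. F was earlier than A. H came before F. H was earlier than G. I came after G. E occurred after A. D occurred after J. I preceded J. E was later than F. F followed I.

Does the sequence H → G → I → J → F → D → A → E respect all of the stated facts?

yes

Check each stated constraint against the proposed order — e.g. F is ahead of E; H is ahead of F. Every pair is in the required order; nothing is violated.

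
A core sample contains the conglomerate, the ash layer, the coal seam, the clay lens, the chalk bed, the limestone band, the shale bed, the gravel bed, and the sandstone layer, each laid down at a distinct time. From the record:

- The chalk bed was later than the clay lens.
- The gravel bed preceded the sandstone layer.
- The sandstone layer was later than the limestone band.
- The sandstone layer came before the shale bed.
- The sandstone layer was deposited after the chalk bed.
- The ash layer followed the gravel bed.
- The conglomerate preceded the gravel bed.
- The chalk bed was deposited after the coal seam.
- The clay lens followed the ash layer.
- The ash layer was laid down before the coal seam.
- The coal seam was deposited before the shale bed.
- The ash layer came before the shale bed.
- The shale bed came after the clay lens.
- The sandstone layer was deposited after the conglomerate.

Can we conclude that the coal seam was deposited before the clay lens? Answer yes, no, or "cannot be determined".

cannot be determined

No chain of stated constraints runs from the coal seam to the clay lens, and none runs from the clay lens to the coal seam either.
So the relative order of the coal seam and the clay lens is not fixed by the given facts.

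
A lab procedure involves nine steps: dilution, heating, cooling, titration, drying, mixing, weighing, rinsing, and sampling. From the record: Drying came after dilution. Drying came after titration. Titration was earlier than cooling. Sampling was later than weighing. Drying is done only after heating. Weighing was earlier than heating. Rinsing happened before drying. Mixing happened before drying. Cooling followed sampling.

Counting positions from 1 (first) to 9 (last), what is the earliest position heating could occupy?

Weighing must come before heating — 1 forced predecessor.
Nothing else is forced ahead of heating, so its earliest slot is position 1 + 1 = 2.

2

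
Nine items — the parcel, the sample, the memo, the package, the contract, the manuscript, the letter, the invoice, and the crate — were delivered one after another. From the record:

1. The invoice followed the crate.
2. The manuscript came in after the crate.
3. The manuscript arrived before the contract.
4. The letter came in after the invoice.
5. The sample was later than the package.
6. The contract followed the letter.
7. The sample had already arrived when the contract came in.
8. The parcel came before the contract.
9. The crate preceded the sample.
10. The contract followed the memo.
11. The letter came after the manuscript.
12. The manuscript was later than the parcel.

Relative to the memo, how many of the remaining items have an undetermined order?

7

Forced after the memo: the contract.
That leaves the crate, the invoice, the letter, the manuscript, the package, the parcel, and the sample with no forced order relative to the memo — 7.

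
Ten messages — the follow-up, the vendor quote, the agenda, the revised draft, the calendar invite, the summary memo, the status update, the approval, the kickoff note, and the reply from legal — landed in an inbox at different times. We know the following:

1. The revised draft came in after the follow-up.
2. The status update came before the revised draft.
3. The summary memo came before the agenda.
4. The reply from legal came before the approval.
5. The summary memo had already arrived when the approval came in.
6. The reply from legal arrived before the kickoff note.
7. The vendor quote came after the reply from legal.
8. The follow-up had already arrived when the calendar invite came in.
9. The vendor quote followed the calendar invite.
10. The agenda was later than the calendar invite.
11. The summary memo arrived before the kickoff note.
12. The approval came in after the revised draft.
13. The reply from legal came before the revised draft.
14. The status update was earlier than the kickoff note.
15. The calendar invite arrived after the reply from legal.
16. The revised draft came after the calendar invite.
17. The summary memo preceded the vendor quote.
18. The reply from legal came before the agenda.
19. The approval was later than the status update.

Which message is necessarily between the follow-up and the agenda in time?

the calendar invite

Tracing the constraints gives the follow-up → the calendar invite → the agenda, so the calendar invite sits after the follow-up and before the agenda.
No other message is forced both after the follow-up and before the agenda.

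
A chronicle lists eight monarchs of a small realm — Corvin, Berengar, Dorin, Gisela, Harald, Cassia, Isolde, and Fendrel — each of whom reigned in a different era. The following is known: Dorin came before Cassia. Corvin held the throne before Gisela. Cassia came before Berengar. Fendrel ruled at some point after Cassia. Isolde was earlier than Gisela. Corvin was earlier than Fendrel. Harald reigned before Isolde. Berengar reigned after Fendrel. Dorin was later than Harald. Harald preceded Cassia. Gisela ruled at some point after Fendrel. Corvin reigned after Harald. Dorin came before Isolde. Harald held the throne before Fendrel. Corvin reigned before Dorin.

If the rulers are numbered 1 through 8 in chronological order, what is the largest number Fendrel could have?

6

Fendrel must come before Berengar and Gisela — 2 rulers forced after them.
Everything else can be placed before Fendrel in some valid order, so Fendrel can sit as late as position 8 − 2 = 6.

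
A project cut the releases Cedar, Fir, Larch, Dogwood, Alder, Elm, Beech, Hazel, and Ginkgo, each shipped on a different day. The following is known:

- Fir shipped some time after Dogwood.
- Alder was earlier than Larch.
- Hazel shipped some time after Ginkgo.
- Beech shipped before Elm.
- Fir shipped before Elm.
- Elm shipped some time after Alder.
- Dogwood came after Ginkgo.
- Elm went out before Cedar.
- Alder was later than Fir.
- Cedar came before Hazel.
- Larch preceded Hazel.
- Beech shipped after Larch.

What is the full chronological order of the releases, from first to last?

Ginkgo, Dogwood, Fir, Alder, Larch, Beech, Elm, Cedar, Hazel

The constraints fix every adjacent pair, so only one ordering works:
Ginkgo → Dogwood → Fir → Alder → Larch → Beech → Elm → Cedar → Hazel.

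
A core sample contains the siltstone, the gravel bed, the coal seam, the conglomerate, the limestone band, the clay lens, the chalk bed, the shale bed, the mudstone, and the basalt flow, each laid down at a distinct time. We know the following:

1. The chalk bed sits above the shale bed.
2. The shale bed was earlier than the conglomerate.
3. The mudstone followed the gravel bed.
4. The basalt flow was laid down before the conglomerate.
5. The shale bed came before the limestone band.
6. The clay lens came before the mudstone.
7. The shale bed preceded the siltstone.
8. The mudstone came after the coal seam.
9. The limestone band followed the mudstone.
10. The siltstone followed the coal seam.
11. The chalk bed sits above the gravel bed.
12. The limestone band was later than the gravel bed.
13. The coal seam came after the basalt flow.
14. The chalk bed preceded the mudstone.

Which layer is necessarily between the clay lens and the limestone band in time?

Tracing the constraints gives the clay lens → the mudstone → the limestone band, so the mudstone sits after the clay lens and before the limestone band.
No other layer is forced both after the clay lens and before the limestone band.

the mudstone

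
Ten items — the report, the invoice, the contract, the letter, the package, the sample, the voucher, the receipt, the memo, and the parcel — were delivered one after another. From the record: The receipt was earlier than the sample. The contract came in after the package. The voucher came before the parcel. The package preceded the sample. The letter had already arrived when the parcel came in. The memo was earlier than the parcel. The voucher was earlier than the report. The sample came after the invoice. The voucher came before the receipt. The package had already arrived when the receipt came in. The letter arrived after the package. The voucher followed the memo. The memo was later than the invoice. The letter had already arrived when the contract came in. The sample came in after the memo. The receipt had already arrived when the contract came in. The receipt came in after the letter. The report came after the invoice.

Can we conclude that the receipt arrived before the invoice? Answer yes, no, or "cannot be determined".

no

Tracing the constraints gives the invoice → the memo → the voucher → the receipt, so the invoice must come before the receipt.
That means the receipt cannot be before the invoice.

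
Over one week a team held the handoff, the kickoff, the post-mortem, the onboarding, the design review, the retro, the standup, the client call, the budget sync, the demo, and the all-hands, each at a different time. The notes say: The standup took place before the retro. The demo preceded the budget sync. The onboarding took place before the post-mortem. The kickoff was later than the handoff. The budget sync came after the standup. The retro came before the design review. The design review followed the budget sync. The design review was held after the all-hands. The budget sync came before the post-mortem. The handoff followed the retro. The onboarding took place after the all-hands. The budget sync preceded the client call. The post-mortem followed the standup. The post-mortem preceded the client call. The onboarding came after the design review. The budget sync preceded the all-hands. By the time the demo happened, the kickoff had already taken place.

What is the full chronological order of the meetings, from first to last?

the standup, the retro, the handoff, the kickoff, the demo, the budget sync, the all-hands, the design review, the onboarding, the post-mortem, the client call

The constraints fix every adjacent pair, so only one ordering works:
the standup → the retro → the handoff → the kickoff → the demo → the budget sync → the all-hands → the design review → the onboarding → the post-mortem → the client call.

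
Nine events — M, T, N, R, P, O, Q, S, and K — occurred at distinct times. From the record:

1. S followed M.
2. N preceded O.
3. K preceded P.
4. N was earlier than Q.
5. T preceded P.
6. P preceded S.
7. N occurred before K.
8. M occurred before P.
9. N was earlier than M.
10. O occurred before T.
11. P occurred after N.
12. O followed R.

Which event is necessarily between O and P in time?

Tracing the constraints gives O → T → P, so T sits after O and before P.
No other event is forced both after O and before P.

T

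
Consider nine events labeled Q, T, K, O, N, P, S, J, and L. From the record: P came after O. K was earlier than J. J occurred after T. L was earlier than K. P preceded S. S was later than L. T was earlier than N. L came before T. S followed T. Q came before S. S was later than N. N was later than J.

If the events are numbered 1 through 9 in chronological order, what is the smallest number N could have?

J, K, L, and T must all come before N — 4 forced predecessors.
Nothing else is forced ahead of N, so its earliest slot is position 4 + 1 = 5.

5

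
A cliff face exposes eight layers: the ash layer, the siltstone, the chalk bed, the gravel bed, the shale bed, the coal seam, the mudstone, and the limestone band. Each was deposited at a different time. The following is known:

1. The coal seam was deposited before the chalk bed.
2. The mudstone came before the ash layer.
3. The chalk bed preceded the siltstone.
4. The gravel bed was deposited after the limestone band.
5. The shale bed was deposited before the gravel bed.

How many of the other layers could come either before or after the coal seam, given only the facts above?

5

Forced after the coal seam: the chalk bed and the siltstone.
That leaves the ash layer, the gravel bed, the limestone band, the mudstone, and the shale bed with no forced order relative to the coal seam — 5.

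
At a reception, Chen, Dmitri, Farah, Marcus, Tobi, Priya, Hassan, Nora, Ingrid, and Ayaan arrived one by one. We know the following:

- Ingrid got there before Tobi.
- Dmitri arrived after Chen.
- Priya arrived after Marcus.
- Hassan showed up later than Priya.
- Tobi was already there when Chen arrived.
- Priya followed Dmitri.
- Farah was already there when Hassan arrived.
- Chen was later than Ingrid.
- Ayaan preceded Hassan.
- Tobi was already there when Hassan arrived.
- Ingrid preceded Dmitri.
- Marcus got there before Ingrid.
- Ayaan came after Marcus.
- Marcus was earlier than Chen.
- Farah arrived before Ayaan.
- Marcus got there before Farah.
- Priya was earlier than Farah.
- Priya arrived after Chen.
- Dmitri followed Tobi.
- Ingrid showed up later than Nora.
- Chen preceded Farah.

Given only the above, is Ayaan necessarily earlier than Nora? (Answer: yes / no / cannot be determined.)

Tracing the constraints gives Nora → Ingrid → Chen → Farah → Ayaan, so Nora must come before Ayaan.
That means Ayaan cannot be before Nora.

no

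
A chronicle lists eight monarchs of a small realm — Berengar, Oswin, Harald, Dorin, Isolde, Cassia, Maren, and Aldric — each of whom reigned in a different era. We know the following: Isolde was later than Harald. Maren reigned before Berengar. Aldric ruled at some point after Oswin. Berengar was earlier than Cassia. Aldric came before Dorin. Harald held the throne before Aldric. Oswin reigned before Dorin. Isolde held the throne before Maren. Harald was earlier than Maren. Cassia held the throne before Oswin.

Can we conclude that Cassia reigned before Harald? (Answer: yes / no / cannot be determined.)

no

Tracing the constraints gives Harald → Maren → Berengar → Cassia, so Harald must come before Cassia.
That means Cassia cannot be before Harald.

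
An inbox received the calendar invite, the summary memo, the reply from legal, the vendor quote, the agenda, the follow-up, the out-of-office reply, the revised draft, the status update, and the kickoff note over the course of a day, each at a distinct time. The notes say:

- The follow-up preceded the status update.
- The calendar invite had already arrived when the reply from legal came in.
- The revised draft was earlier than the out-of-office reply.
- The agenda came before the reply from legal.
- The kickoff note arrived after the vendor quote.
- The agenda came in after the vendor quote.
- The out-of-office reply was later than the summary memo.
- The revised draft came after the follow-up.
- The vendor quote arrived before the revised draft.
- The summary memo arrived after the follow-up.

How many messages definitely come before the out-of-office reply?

4

Directly stated before the out-of-office reply: the revised draft and the summary memo.
The follow-up reaches the out-of-office reply via the follow-up → the summary memo → the out-of-office reply.
The vendor quote reaches the out-of-office reply via the vendor quote → the revised draft → the out-of-office reply.
No chain forces the reply from legal (or any of the others) ahead of the out-of-office reply.
That's the follow-up, the revised draft, the summary memo, and the vendor quote — 4 in all.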